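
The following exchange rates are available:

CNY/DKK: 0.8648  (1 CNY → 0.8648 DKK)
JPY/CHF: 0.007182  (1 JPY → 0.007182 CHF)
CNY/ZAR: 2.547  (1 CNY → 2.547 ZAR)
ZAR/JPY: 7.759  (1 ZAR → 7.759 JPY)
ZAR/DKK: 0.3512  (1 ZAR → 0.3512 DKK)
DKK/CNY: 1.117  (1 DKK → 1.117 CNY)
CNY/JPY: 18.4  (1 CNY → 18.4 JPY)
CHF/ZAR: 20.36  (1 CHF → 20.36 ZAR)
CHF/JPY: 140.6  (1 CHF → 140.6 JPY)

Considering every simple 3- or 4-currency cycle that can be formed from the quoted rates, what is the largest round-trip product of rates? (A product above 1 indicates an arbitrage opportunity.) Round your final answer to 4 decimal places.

ZAR→JPY→CHF→ZAR: 7.759 × 0.007182 × 20.36 = 1.13456
ZAR→DKK→CNY→ZAR: 0.3512 × 1.117 × 2.547 = 0.99916
Maximum is ZAR→JPY→CHF→ZAR at 1.1346; arbitrage exists.

1.1346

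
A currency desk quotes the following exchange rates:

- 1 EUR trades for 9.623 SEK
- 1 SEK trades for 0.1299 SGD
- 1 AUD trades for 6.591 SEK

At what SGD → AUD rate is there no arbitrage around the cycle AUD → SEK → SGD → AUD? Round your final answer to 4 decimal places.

1.1680

Known legs of the cycle: 6.591 × 0.1299 = 0.8561709
For no arbitrage the full-cycle product must be 1, so the missing rate is 1 / 0.8561709 ≈ 1.167991.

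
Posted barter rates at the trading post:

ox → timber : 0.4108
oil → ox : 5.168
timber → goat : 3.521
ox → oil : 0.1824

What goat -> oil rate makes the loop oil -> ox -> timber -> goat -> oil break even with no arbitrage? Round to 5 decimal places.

0.13378

Known legs of the cycle: 5.168 × 0.4108 × 3.521 = 7.4751337024
For no arbitrage the full-cycle product must be 1, so the missing rate is 1 / 7.4751337024 ≈ 0.1337769.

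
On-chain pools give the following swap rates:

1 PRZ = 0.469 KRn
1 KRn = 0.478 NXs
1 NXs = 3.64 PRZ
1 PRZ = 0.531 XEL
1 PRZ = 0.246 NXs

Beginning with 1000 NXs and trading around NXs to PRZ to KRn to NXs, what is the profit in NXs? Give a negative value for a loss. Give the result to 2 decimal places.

1000 NXs × 3.64 = 3640 PRZ
3640 PRZ × 0.469 = 1707.16 KRn
1707.16 KRn × 0.478 = 816.02248 NXs
Net change: 816.02248 − 1000 = -183.97752 NXs

-183.98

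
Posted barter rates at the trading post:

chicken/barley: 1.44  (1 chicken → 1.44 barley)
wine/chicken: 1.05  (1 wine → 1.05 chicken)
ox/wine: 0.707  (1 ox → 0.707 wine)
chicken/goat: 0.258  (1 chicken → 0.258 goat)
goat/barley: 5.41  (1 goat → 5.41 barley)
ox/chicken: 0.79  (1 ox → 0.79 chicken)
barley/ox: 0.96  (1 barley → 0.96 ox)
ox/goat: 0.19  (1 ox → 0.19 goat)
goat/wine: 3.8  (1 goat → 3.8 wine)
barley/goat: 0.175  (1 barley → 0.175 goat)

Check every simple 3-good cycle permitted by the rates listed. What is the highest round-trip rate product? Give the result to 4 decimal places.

1.0921

barley→ox→chicken→barley: 0.96 × 0.79 × 1.44 = 1.09210
wine→chicken→goat→wine: 1.05 × 0.258 × 3.8 = 1.02942
barley→ox→goat→barley: 0.96 × 0.19 × 5.41 = 0.98678
Maximum is barley→ox→chicken→barley at 1.0921; arbitrage exists.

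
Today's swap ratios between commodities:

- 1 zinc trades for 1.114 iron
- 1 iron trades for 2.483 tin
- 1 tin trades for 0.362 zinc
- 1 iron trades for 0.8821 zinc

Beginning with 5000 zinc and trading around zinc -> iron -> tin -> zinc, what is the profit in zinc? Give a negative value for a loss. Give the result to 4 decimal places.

5000 zinc × 1.114 = 5570 iron
5570 iron × 2.483 = 13830.31 tin
13830.31 tin × 0.362 = 5006.57222 zinc
Net change: 5006.57222 − 5000 = 6.57222 zinc

6.5722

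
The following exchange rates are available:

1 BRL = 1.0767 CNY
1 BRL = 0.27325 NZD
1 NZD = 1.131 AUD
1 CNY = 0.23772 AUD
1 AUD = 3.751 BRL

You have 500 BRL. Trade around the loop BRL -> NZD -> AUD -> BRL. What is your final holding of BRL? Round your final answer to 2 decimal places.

500 BRL × 0.27325 = 136.625 NZD
136.625 NZD × 1.131 = 154.522875 AUD
154.522875 AUD × 3.751 = 579.615304125 BRL

579.62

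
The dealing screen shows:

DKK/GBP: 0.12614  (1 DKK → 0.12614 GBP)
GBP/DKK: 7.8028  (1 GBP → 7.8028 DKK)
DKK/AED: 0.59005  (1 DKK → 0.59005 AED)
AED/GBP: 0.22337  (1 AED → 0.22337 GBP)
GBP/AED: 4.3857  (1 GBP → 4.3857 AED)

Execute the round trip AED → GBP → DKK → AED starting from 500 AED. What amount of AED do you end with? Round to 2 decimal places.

500 AED × 0.22337 = 111.685 GBP
111.685 GBP × 7.8028 = 871.455718 DKK
871.455718 DKK × 0.59005 = 514.2024464059 AED

514.20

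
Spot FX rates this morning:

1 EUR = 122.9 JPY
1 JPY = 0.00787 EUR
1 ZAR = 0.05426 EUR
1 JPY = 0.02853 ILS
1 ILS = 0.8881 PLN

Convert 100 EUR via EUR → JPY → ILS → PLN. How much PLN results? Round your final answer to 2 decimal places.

100 EUR × 122.9 = 12290 JPY
12290 JPY × 0.02853 = 350.6337 ILS
350.6337 ILS × 0.8881 = 311.39778897 PLN

311.40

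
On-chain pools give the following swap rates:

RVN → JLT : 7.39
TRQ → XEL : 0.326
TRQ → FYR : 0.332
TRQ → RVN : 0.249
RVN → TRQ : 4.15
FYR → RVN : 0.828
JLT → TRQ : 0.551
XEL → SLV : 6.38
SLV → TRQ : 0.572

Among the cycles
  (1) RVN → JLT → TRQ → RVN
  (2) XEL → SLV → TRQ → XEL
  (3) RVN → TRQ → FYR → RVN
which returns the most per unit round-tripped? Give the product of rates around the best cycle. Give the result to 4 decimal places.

1.1897

(1) 7.39 × 0.551 × 0.249 = 1.01390
(2) 6.38 × 0.572 × 0.326 = 1.18969
(3) 4.15 × 0.332 × 0.828 = 1.14082
Highest is cycle (2) at 1.1897 (>1, arbitrage).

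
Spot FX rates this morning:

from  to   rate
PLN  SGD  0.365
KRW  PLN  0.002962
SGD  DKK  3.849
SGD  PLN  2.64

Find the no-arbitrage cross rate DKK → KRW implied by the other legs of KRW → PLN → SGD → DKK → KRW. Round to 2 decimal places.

Known legs of the cycle: 0.002962 × 0.365 × 3.849 = 0.00416126937
For no arbitrage the full-cycle product must be 1, so the missing rate is 1 / 0.00416126937 ≈ 240.3113.

240.31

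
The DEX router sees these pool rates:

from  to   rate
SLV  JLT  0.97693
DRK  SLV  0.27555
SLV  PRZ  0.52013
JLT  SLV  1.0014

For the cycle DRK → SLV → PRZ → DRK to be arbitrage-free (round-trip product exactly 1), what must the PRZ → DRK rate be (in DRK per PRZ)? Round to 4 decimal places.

Known legs of the cycle: 0.27555 × 0.52013 = 0.1433218215
For no arbitrage the full-cycle product must be 1, so the missing rate is 1 / 0.1433218215 ≈ 6.977305.

6.9773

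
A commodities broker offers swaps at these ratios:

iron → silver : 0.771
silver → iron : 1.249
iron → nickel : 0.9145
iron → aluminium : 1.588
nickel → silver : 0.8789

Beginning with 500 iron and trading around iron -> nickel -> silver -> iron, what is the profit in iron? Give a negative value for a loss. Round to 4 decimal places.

1.9444

500 iron × 0.9145 = 457.25 nickel
457.25 nickel × 0.8789 = 401.877025 silver
401.877025 silver × 1.249 = 501.944404225 iron
Net change: 501.944404225 − 500 = 1.944404225 iron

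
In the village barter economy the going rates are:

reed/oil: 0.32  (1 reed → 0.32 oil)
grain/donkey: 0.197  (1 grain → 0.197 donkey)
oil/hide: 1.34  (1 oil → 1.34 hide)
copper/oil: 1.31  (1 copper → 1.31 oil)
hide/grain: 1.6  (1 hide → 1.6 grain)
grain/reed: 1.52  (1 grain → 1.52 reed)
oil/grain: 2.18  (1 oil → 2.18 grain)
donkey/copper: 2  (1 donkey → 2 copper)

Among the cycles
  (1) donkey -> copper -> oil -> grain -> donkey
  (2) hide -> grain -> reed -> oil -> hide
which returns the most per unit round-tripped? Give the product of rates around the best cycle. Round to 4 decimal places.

(1) 2 × 1.31 × 2.18 × 0.197 = 1.12519
(2) 1.6 × 1.52 × 0.32 × 1.34 = 1.04284
Highest is cycle (1) at 1.1252 (>1, arbitrage).

1.1252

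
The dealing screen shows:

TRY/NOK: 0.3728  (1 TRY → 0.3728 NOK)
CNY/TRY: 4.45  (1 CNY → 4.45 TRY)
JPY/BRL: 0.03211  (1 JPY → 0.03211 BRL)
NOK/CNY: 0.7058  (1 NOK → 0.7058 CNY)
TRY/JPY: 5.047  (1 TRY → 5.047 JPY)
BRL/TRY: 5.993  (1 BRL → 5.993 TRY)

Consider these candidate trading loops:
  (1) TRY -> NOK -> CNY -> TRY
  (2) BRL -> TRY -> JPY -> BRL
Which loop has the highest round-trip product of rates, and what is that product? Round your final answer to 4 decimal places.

(1) 0.3728 × 0.7058 × 4.45 = 1.17089
(2) 5.993 × 5.047 × 0.03211 = 0.97122
Highest is cycle (1) at 1.1709 (>1, arbitrage).

1.1709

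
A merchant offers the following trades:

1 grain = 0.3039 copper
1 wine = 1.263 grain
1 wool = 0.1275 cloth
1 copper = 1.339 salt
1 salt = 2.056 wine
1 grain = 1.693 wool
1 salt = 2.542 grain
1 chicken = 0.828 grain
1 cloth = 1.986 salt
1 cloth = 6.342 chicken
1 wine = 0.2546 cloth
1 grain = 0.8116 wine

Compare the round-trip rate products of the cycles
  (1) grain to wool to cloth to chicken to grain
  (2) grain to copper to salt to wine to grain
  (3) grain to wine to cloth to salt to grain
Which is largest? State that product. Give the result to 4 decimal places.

(1) 1.693 × 0.1275 × 6.342 × 0.828 = 1.13351
(2) 0.3039 × 1.339 × 2.056 × 1.263 = 1.05667
(3) 0.8116 × 0.2546 × 1.986 × 2.542 = 1.04317
Highest is cycle (1) at 1.1335 (>1, arbitrage).

1.1335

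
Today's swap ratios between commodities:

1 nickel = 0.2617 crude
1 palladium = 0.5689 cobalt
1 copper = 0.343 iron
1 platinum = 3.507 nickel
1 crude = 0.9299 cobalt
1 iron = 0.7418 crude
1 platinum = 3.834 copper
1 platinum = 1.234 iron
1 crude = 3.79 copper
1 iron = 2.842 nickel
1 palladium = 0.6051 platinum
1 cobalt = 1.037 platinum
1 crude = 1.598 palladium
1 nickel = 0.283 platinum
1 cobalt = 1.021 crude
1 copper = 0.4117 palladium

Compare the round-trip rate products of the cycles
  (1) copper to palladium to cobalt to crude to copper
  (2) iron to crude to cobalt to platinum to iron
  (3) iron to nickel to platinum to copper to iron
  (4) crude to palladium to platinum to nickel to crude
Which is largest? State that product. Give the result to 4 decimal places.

(1) 0.4117 × 0.5689 × 1.021 × 3.79 = 0.90632
(2) 0.7418 × 0.9299 × 1.037 × 1.234 = 0.88271
(3) 2.842 × 0.283 × 3.834 × 0.343 = 1.05769
(4) 1.598 × 0.6051 × 3.507 × 0.2617 = 0.88745
Highest is cycle (3) at 1.0577 (>1, arbitrage).

1.0577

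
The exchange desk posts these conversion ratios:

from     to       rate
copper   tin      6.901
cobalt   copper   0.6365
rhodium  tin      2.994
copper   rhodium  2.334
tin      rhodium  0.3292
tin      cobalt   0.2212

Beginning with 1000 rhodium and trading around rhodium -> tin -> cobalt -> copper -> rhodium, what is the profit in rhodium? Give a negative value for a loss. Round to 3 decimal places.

1000 rhodium × 2.994 = 2994 tin
2994 tin × 0.2212 = 662.2728 cobalt
662.2728 cobalt × 0.6365 = 421.5366372 copper
421.5366372 copper × 2.334 = 983.8665112248 rhodium
Net change: 983.8665112248 − 1000 = -16.1334887752 rhodium

-16.133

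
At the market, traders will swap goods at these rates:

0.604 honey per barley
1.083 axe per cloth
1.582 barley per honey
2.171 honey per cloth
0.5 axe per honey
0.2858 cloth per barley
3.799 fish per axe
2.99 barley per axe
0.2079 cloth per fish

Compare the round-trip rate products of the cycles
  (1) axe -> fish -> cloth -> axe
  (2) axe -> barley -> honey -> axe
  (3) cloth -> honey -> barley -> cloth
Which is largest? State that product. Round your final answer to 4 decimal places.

(1) 3.799 × 0.2079 × 1.083 = 0.85537
(2) 2.99 × 0.604 × 0.5 = 0.90298
(3) 2.171 × 1.582 × 0.2858 = 0.98159
Highest is cycle (3) at 0.9816 (≤1, no arbitrage).

0.9816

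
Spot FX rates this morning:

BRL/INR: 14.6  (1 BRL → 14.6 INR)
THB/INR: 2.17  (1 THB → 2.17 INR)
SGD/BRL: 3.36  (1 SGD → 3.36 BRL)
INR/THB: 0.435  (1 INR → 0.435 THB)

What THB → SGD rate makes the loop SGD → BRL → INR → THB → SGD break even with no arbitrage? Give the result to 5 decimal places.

0.04686

Known legs of the cycle: 3.36 × 14.6 × 0.435 = 21.33936
For no arbitrage the full-cycle product must be 1, so the missing rate is 1 / 21.33936 ≈ 0.0468618.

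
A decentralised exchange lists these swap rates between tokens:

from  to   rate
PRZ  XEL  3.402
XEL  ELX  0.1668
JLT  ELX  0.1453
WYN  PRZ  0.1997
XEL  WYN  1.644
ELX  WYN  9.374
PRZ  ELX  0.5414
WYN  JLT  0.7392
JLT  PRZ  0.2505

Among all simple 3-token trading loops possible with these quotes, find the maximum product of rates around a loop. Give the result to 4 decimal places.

XEL→WYN→PRZ→XEL: 1.644 × 0.1997 × 3.402 = 1.11690
ELX→WYN→PRZ→ELX: 9.374 × 0.1997 × 0.5414 = 1.01349
ELX→WYN→JLT→ELX: 9.374 × 0.7392 × 0.1453 = 1.00682
Maximum is XEL→WYN→PRZ→XEL at 1.1169; arbitrage exists.

1.1169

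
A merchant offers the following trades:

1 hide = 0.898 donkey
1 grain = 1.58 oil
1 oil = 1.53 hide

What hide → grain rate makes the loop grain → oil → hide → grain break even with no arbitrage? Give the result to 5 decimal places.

Known legs of the cycle: 1.58 × 1.53 = 2.4174
For no arbitrage the full-cycle product must be 1, so the missing rate is 1 / 2.4174 ≈ 0.4136676.

0.41367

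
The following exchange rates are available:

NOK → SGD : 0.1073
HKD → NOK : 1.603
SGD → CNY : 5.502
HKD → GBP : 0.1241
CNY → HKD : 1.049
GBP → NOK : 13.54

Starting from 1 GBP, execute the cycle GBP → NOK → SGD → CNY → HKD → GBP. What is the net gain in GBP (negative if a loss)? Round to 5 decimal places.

1 GBP × 13.54 = 13.54 NOK
13.54 NOK × 0.1073 = 1.452842 SGD
1.452842 SGD × 5.502 = 7.993536684 CNY
7.993536684 CNY × 1.049 = 8.385219981516 HKD
8.385219981516 HKD × 0.1241 = 1.0406057997061356 GBP
Net change: 1.0406057997061356 − 1 = 0.0406057997061356 GBP

0.04061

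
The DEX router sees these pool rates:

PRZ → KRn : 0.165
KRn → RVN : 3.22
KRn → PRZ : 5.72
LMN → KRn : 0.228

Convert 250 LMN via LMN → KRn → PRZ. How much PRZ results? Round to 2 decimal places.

250 LMN × 0.228 = 57 KRn
57 KRn × 5.72 = 326.04 PRZ

326.04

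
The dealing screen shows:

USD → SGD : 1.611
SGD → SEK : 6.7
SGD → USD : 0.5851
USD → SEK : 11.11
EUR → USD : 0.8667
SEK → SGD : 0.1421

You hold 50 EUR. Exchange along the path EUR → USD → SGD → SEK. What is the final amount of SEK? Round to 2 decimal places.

467.74

50 EUR × 0.8667 = 43.335 USD
43.335 USD × 1.611 = 69.812685 SGD
69.812685 SGD × 6.7 = 467.7449895 SEK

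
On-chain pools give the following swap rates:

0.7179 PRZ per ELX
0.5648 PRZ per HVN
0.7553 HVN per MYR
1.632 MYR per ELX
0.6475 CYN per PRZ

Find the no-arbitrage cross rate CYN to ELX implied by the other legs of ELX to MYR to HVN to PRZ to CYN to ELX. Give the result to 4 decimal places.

2.2183

Known legs of the cycle: 1.632 × 0.7553 × 0.5648 × 0.6475 = 0.4507898199168
For no arbitrage the full-cycle product must be 1, so the missing rate is 1 / 0.4507898199168 ≈ 2.218329.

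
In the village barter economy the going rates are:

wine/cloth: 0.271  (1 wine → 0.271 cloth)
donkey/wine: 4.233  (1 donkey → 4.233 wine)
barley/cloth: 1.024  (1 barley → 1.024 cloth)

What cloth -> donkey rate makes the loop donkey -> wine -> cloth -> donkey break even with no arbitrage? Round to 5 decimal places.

Known legs of the cycle: 4.233 × 0.271 = 1.147143
For no arbitrage the full-cycle product must be 1, so the missing rate is 1 / 1.147143 ≈ 0.8717309.

0.87173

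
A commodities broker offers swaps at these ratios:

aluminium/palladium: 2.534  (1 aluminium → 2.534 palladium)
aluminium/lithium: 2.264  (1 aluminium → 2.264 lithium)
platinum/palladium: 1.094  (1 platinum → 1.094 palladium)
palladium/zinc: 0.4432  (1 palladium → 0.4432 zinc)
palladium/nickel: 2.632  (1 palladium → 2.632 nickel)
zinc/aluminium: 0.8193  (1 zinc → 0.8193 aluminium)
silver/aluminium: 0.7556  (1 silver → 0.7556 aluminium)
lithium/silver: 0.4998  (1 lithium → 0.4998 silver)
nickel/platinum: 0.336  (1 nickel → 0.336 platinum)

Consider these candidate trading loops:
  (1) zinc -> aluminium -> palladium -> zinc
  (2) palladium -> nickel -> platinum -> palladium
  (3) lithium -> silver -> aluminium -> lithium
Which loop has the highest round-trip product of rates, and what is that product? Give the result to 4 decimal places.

(1) 0.8193 × 2.534 × 0.4432 = 0.92013
(2) 2.632 × 0.336 × 1.094 = 0.96748
(3) 0.4998 × 0.7556 × 2.264 = 0.85500
Highest is cycle (2) at 0.9675 (≤1, no arbitrage).

0.9675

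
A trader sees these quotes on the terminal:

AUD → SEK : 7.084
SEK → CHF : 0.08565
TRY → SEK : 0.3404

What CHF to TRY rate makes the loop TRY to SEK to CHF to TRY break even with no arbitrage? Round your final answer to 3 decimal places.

Known legs of the cycle: 0.3404 × 0.08565 = 0.02915526
For no arbitrage the full-cycle product must be 1, so the missing rate is 1 / 0.02915526 ≈ 34.29913.

34.299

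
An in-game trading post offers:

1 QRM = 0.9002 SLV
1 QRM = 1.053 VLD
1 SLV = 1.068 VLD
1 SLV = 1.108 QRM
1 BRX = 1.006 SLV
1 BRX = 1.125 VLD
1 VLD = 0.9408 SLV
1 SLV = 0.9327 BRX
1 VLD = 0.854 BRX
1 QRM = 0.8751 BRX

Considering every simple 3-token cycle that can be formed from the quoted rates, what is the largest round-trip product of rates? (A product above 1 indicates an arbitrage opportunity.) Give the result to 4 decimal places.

VLD→SLV→QRM→VLD: 0.9408 × 1.108 × 1.053 = 1.09765
VLD→SLV→BRX→VLD: 0.9408 × 0.9327 × 1.125 = 0.98717
BRX→SLV→QRM→BRX: 1.006 × 1.108 × 0.8751 = 0.97543
VLD→BRX→SLV→VLD: 0.854 × 1.006 × 1.068 = 0.91754
Maximum is VLD→SLV→QRM→VLD at 1.0977; arbitrage exists.

1.0977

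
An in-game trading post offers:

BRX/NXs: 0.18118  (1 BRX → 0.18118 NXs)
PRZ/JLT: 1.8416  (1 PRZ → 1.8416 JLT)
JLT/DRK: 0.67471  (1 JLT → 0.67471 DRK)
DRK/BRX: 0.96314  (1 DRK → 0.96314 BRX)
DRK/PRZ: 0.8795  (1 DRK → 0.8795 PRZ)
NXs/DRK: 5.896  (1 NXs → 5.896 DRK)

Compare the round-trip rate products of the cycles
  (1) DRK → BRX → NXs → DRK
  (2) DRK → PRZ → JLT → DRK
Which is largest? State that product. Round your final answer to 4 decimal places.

1.0928

(1) 0.96314 × 0.18118 × 5.896 = 1.02886
(2) 0.8795 × 1.8416 × 0.67471 = 1.09282
Highest is cycle (2) at 1.0928 (>1, arbitrage).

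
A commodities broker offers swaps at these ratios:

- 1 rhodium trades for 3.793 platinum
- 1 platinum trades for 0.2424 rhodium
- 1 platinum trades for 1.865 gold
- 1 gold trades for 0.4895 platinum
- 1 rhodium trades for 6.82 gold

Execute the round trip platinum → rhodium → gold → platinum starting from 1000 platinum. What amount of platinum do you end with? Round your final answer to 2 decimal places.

1000 platinum × 0.2424 = 242.4 rhodium
242.4 rhodium × 6.82 = 1653.168 gold
1653.168 gold × 0.4895 = 809.225736 platinum

809.23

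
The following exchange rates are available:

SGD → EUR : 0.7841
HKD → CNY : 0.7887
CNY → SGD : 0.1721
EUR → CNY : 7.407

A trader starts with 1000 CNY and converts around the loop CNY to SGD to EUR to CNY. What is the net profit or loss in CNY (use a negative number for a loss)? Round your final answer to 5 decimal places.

1000 CNY × 0.1721 = 172.1 SGD
172.1 SGD × 0.7841 = 134.94361 EUR
134.94361 EUR × 7.407 = 999.52731927 CNY
Net change: 999.52731927 − 1000 = -0.47268073 CNY

-0.47268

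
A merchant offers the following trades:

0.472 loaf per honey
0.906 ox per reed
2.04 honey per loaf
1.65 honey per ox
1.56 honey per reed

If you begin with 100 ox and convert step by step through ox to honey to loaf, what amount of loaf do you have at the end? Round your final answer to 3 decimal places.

100 ox × 1.65 = 165 honey
165 honey × 0.472 = 77.88 loaf

77.880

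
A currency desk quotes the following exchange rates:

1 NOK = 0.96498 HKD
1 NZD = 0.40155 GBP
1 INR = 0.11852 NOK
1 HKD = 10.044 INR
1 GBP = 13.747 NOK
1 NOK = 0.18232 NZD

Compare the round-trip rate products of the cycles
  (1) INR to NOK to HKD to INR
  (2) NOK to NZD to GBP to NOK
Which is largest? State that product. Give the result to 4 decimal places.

1.1487

(1) 0.11852 × 0.96498 × 10.044 = 1.14873
(2) 0.18232 × 0.40155 × 13.747 = 1.00643
Highest is cycle (1) at 1.1487 (>1, arbitrage).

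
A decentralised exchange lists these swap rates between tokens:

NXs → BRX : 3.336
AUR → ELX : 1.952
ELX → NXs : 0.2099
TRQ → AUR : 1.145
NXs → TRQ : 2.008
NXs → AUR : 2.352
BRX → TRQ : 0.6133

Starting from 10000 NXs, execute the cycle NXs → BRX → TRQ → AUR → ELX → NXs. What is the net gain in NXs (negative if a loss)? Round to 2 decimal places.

10000 NXs × 3.336 = 33360 BRX
33360 BRX × 0.6133 = 20459.688 TRQ
20459.688 TRQ × 1.145 = 23426.34276 AUR
23426.34276 AUR × 1.952 = 45728.22106752 ELX
45728.22106752 ELX × 0.2099 = 9598.353602072448 NXs
Net change: 9598.353602072448 − 10000 = -401.646397927552 NXs

-401.65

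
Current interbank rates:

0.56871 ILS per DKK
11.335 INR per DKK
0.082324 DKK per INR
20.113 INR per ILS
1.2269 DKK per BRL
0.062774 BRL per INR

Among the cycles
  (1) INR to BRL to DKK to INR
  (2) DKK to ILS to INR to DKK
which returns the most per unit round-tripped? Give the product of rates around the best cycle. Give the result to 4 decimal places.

0.9417

(1) 0.062774 × 1.2269 × 11.335 = 0.87299
(2) 0.56871 × 20.113 × 0.082324 = 0.94166
Highest is cycle (2) at 0.9417 (≤1, no arbitrage).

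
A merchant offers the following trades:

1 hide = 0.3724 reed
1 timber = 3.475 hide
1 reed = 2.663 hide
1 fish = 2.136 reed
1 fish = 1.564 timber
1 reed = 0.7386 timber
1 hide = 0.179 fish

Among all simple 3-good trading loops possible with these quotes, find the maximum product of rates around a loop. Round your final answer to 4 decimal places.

1.0182

hide→fish→reed→hide: 0.179 × 2.136 × 2.663 = 1.01818
hide→fish→timber→hide: 0.179 × 1.564 × 3.475 = 0.97285
hide→reed→timber→hide: 0.3724 × 0.7386 × 3.475 = 0.95581
Maximum is hide→fish→reed→hide at 1.0182; arbitrage exists.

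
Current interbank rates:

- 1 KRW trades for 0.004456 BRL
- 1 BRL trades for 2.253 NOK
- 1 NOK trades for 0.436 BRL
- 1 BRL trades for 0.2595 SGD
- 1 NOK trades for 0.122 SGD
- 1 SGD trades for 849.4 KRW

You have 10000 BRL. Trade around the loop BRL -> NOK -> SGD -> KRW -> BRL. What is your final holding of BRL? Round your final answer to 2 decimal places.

10403.48

10000 BRL × 2.253 = 22530 NOK
22530 NOK × 0.122 = 2748.66 SGD
2748.66 SGD × 849.4 = 2334711.804 KRW
2334711.804 KRW × 0.004456 = 10403.475798624 BRL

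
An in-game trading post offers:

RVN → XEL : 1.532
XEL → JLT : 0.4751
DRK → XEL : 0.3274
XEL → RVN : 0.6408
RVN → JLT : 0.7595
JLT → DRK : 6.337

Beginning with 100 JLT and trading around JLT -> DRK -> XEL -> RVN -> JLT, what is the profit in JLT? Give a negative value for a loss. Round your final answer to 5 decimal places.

0.97472

100 JLT × 6.337 = 633.7 DRK
633.7 DRK × 0.3274 = 207.47338 XEL
207.47338 XEL × 0.6408 = 132.948941904 RVN
132.948941904 RVN × 0.7595 = 100.974721376088 JLT
Net change: 100.974721376088 − 100 = 0.974721376088 JLT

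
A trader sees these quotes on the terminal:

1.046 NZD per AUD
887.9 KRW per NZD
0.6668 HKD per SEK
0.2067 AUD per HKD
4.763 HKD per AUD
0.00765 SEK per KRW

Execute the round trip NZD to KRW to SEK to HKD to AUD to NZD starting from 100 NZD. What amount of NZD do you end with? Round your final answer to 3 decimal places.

100 NZD × 887.9 = 88790 KRW
88790 KRW × 0.00765 = 679.2435 SEK
679.2435 SEK × 0.6668 = 452.9195658 HKD
452.9195658 HKD × 0.2067 = 93.61847425086 AUD
93.61847425086 AUD × 1.046 = 97.92492406639956 NZD

97.925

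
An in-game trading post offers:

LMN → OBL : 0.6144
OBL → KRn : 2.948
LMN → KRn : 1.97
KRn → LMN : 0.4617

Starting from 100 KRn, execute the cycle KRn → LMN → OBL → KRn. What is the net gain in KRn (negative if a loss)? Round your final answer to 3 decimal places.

100 KRn × 0.4617 = 46.17 LMN
46.17 LMN × 0.6144 = 28.366848 OBL
28.366848 OBL × 2.948 = 83.625467904 KRn
Net change: 83.625467904 − 100 = -16.374532096 KRn

-16.375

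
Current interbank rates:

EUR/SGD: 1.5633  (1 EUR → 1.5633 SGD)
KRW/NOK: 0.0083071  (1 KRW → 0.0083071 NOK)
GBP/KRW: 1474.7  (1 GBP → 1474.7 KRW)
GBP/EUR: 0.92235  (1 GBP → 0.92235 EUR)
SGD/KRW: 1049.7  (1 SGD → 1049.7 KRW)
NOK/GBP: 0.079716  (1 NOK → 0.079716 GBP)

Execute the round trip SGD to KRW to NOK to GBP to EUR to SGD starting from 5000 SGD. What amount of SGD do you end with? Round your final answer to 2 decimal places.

5000 SGD × 1049.7 = 5248500 KRW
5248500 KRW × 0.0083071 = 43599.81435 NOK
43599.81435 NOK × 0.079716 = 3475.6028007246 GBP
3475.6028007246 GBP × 0.92235 = 3205.72224324833481 EUR
3205.72224324833481 EUR × 1.5633 = 5011.505582870121808473 SGD

5011.51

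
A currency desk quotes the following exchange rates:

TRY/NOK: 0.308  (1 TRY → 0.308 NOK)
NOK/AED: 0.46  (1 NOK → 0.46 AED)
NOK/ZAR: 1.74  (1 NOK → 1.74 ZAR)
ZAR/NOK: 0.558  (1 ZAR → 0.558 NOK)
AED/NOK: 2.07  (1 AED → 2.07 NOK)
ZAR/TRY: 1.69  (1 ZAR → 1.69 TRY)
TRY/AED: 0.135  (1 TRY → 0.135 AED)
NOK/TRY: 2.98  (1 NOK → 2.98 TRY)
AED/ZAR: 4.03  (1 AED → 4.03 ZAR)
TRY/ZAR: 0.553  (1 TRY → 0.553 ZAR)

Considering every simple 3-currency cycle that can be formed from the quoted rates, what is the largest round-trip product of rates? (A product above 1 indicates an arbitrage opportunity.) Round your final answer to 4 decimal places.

1.0344

ZAR→NOK→AED→ZAR: 0.558 × 0.46 × 4.03 = 1.03442
TRY→ZAR→NOK→TRY: 0.553 × 0.558 × 2.98 = 0.91955
TRY→AED→ZAR→TRY: 0.135 × 4.03 × 1.69 = 0.91944
TRY→NOK→ZAR→TRY: 0.308 × 1.74 × 1.69 = 0.90570
TRY→AED→NOK→TRY: 0.135 × 2.07 × 2.98 = 0.83276
Maximum is ZAR→NOK→AED→ZAR at 1.0344; arbitrage exists.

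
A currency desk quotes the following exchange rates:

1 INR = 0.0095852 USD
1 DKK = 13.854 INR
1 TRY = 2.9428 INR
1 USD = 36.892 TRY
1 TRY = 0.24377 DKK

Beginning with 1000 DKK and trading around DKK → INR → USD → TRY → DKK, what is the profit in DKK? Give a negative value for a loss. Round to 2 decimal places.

194.23

1000 DKK × 13.854 = 13854 INR
13854 INR × 0.0095852 = 132.7933608 USD
132.7933608 USD × 36.892 = 4899.0126666336 TRY
4899.0126666336 TRY × 0.24377 = 1194.232317745272672 DKK
Net change: 1194.232317745272672 − 1000 = 194.232317745272672 DKK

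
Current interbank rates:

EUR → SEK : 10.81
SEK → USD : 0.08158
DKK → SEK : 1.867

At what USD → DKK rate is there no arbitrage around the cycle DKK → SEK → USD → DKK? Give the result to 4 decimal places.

6.5656

Known legs of the cycle: 1.867 × 0.08158 = 0.15230986
For no arbitrage the full-cycle product must be 1, so the missing rate is 1 / 0.15230986 ≈ 6.565563.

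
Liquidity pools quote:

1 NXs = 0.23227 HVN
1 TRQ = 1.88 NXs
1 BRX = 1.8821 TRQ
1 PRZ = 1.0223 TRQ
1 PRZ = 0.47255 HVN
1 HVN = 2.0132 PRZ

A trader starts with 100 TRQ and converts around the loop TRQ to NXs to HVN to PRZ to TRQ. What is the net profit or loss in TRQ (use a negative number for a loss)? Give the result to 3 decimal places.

100 TRQ × 1.88 = 188 NXs
188 NXs × 0.23227 = 43.66676 HVN
43.66676 HVN × 2.0132 = 87.909921232 PRZ
87.909921232 PRZ × 1.0223 = 89.8703124754736 TRQ
Net change: 89.8703124754736 − 100 = -10.1296875245264 TRQ

-10.130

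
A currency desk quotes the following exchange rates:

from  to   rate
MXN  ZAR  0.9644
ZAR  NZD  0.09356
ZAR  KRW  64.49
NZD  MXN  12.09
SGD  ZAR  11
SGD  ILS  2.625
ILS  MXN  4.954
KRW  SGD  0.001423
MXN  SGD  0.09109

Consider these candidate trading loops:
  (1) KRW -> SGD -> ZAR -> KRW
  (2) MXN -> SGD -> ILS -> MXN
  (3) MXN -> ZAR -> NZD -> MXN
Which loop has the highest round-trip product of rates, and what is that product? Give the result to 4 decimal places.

(1) 0.001423 × 11 × 64.49 = 1.00946
(2) 0.09109 × 2.625 × 4.954 = 1.18456
(3) 0.9644 × 0.09356 × 12.09 = 1.09087
Highest is cycle (2) at 1.1846 (>1, arbitrage).

1.1846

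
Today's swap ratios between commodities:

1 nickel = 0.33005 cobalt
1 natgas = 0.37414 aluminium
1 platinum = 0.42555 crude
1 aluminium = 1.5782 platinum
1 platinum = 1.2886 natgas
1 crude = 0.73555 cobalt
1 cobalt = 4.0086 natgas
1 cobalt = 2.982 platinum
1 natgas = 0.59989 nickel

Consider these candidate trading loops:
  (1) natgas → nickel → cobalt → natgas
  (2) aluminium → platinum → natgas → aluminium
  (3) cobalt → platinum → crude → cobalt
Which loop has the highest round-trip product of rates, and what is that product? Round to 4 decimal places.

0.9334

(1) 0.59989 × 0.33005 × 4.0086 = 0.79368
(2) 1.5782 × 1.2886 × 0.37414 = 0.76088
(3) 2.982 × 0.42555 × 0.73555 = 0.93341
Highest is cycle (3) at 0.9334 (≤1, no arbitrage).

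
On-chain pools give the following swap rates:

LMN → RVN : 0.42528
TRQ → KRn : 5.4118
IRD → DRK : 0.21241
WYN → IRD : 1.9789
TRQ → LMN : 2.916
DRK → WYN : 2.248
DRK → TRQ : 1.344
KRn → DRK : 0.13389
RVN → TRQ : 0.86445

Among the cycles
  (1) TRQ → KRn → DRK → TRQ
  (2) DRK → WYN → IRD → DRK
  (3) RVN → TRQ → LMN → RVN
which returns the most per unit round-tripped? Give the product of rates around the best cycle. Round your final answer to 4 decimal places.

(1) 5.4118 × 0.13389 × 1.344 = 0.97384
(2) 2.248 × 1.9789 × 0.21241 = 0.94492
(3) 0.86445 × 2.916 × 0.42528 = 1.07202
Highest is cycle (3) at 1.0720 (>1, arbitrage).

1.0720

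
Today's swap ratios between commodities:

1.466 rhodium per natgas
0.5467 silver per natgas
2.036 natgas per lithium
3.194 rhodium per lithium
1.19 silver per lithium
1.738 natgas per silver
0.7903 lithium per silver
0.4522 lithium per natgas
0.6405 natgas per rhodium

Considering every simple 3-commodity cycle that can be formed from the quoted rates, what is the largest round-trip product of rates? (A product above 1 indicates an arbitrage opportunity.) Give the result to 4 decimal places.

0.9352

silver→natgas→lithium→silver: 1.738 × 0.4522 × 1.19 = 0.93525
rhodium→natgas→lithium→rhodium: 0.6405 × 0.4522 × 3.194 = 0.92509
silver→lithium→natgas→silver: 0.7903 × 2.036 × 0.5467 = 0.87967
Maximum is silver→natgas→lithium→silver at 0.9352; no arbitrage — every cycle loses value.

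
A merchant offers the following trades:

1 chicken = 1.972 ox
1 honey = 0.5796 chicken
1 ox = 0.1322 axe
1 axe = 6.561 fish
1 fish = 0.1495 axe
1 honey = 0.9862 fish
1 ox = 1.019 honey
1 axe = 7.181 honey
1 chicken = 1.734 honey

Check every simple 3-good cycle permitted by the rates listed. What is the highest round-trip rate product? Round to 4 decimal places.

chicken→ox→honey→chicken: 1.972 × 1.019 × 0.5796 = 1.16469
axe→honey→fish→axe: 7.181 × 0.9862 × 0.1495 = 1.05874
Maximum is chicken→ox→honey→chicken at 1.1647; arbitrage exists.

1.1647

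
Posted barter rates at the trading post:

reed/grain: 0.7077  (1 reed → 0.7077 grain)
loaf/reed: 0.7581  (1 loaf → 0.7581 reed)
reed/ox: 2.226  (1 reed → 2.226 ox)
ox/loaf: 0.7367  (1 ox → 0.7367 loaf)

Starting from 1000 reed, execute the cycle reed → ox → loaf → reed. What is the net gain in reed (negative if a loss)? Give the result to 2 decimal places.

1000 reed × 2.226 = 2226 ox
2226 ox × 0.7367 = 1639.8942 loaf
1639.8942 loaf × 0.7581 = 1243.20379302 reed
Net change: 1243.20379302 − 1000 = 243.20379302 reed

243.20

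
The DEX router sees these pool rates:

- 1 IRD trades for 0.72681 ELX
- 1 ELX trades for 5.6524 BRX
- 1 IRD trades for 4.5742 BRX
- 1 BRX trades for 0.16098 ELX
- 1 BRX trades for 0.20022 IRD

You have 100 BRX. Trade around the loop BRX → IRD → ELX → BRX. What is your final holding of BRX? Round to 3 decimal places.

82.255

100 BRX × 0.20022 = 20.022 IRD
20.022 IRD × 0.72681 = 14.55218982 ELX
14.55218982 ELX × 5.6524 = 82.254797738568 BRX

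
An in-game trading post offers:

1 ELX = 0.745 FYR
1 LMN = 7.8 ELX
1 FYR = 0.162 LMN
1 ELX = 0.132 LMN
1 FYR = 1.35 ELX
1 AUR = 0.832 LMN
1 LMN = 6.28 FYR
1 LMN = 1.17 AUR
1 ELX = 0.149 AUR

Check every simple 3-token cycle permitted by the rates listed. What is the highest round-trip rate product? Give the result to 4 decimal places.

ELX→LMN→FYR→ELX: 0.132 × 6.28 × 1.35 = 1.11910
AUR→LMN→ELX→AUR: 0.832 × 7.8 × 0.149 = 0.96695
ELX→FYR→LMN→ELX: 0.745 × 0.162 × 7.8 = 0.94138
Maximum is ELX→LMN→FYR→ELX at 1.1191; arbitrage exists.

1.1191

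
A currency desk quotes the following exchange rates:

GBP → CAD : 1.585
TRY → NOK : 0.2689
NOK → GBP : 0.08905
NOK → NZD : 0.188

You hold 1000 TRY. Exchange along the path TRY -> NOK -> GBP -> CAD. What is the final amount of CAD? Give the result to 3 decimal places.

1000 TRY × 0.2689 = 268.9 NOK
268.9 NOK × 0.08905 = 23.945545 GBP
23.945545 GBP × 1.585 = 37.953688825 CAD

37.954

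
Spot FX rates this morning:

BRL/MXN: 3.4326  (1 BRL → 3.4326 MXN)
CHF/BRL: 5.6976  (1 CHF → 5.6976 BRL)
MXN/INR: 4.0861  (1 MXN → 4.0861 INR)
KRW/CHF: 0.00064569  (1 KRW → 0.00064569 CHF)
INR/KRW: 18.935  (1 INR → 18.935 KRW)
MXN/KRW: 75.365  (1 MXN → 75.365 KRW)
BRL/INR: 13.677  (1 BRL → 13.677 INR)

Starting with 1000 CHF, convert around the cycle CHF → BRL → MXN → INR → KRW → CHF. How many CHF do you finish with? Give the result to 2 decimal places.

977.04

1000 CHF × 5.6976 = 5697.6 BRL
5697.6 BRL × 3.4326 = 19557.58176 MXN
19557.58176 MXN × 4.0861 = 79914.234829536 INR
79914.234829536 INR × 18.935 = 1513176.03649726416 KRW
1513176.03649726416 KRW × 0.00064569 = 977.0426350059184954704 CHF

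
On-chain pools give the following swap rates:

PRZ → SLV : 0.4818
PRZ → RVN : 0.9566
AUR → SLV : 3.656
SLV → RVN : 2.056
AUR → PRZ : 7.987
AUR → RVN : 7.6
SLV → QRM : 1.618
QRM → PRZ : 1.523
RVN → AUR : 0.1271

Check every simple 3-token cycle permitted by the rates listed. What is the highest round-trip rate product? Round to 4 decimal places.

SLV→QRM→PRZ→SLV: 1.618 × 1.523 × 0.4818 = 1.18726
RVN→AUR→PRZ→RVN: 0.1271 × 7.987 × 0.9566 = 0.97109
RVN→AUR→SLV→RVN: 0.1271 × 3.656 × 2.056 = 0.95538
Maximum is SLV→QRM→PRZ→SLV at 1.1873; arbitrage exists.

1.1873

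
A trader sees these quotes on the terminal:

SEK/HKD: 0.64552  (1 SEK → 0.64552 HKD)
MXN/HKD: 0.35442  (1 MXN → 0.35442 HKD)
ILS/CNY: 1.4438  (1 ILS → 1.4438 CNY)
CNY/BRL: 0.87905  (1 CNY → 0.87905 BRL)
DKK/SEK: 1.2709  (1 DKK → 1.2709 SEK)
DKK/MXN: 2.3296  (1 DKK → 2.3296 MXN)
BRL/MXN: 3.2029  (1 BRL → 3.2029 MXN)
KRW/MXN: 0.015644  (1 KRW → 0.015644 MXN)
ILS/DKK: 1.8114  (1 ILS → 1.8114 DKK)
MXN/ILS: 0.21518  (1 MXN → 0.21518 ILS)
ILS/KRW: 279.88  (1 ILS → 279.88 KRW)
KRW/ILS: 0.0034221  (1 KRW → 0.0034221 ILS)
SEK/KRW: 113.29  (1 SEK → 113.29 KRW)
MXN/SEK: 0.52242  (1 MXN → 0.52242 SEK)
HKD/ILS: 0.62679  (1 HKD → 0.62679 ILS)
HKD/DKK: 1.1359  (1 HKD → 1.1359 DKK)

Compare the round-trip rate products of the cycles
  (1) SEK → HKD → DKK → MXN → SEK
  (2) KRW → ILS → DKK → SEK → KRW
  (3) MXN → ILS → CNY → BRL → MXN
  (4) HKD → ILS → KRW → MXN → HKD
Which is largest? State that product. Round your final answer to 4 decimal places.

0.9727

(1) 0.64552 × 1.1359 × 2.3296 × 0.52242 = 0.89238
(2) 0.0034221 × 1.8114 × 1.2709 × 113.29 = 0.89250
(3) 0.21518 × 1.4438 × 0.87905 × 3.2029 = 0.87471
(4) 0.62679 × 279.88 × 0.015644 × 0.35442 = 0.97266
Highest is cycle (4) at 0.9727 (≤1, no arbitrage).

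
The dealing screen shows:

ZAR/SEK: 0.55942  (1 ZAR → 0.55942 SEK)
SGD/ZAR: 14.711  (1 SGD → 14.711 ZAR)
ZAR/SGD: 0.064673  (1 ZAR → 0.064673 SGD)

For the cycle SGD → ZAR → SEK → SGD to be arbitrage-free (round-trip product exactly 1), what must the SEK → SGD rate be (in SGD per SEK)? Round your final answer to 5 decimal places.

0.12151

Known legs of the cycle: 14.711 × 0.55942 = 8.22962762
For no arbitrage the full-cycle product must be 1, so the missing rate is 1 / 8.22962762 ≈ 0.1215122.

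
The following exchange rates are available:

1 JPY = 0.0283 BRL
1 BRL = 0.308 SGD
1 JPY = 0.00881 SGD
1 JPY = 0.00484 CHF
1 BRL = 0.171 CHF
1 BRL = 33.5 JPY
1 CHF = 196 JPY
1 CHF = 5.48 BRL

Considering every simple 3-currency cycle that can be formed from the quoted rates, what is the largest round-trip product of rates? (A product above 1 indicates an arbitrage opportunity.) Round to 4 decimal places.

JPY→BRL→CHF→JPY: 0.0283 × 0.171 × 196 = 0.94850
JPY→CHF→BRL→JPY: 0.00484 × 5.48 × 33.5 = 0.88853
Maximum is JPY→BRL→CHF→JPY at 0.9485; no arbitrage — every cycle loses value.

0.9485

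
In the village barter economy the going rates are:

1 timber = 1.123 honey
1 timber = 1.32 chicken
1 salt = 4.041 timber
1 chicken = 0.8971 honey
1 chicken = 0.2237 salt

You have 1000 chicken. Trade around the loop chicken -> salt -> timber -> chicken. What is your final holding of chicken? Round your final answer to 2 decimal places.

1193.24

1000 chicken × 0.2237 = 223.7 salt
223.7 salt × 4.041 = 903.9717 timber
903.9717 timber × 1.32 = 1193.242644 chicken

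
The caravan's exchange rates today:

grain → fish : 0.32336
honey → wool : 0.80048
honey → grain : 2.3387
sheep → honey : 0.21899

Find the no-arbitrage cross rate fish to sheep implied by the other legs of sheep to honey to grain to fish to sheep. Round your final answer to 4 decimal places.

Known legs of the cycle: 0.21899 × 2.3387 × 0.32336 = 0.16560944258768
For no arbitrage the full-cycle product must be 1, so the missing rate is 1 / 0.16560944258768 ≈ 6.038303.

6.0383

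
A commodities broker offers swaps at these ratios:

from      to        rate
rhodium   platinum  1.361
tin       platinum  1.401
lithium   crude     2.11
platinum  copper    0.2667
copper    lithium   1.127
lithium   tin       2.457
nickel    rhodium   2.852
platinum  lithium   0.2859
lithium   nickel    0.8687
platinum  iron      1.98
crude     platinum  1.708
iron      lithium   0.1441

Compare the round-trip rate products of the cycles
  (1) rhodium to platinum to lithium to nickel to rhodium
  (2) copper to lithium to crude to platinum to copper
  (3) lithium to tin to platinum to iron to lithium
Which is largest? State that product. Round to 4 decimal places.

1.0832

(1) 1.361 × 0.2859 × 0.8687 × 2.852 = 0.96403
(2) 1.127 × 2.11 × 1.708 × 0.2667 = 1.08322
(3) 2.457 × 1.401 × 1.98 × 0.1441 = 0.98214
Highest is cycle (2) at 1.0832 (>1, arbitrage).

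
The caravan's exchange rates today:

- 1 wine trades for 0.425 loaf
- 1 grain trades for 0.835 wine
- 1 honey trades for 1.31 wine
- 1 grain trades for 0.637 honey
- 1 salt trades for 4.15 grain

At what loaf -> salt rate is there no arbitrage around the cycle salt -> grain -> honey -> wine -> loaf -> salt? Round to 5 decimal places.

Known legs of the cycle: 4.15 × 0.637 × 1.31 × 0.425 = 1.4717964625
For no arbitrage the full-cycle product must be 1, so the missing rate is 1 / 1.4717964625 ≈ 0.6794418.

0.67944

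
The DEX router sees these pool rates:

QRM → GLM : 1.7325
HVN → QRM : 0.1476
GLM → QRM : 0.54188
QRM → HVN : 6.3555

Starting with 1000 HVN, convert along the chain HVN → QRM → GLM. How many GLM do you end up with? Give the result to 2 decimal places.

1000 HVN × 0.1476 = 147.6 QRM
147.6 QRM × 1.7325 = 255.717 GLM

255.72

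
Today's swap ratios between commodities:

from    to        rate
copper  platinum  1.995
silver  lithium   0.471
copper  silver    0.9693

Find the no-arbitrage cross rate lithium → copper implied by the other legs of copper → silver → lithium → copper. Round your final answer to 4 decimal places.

2.1904

Known legs of the cycle: 0.9693 × 0.471 = 0.4565403
For no arbitrage the full-cycle product must be 1, so the missing rate is 1 / 0.4565403 ≈ 2.190387.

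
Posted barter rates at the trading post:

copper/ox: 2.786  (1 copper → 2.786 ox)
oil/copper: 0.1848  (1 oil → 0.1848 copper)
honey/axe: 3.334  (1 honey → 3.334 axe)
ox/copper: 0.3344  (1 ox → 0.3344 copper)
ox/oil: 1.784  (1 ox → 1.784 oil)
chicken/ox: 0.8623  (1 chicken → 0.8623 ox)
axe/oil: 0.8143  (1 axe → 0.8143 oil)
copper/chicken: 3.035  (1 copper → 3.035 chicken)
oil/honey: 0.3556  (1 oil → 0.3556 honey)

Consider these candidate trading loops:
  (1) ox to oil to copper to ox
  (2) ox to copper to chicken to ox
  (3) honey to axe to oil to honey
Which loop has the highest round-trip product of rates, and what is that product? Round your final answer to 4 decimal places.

0.9654

(1) 1.784 × 0.1848 × 2.786 = 0.91850
(2) 0.3344 × 3.035 × 0.8623 = 0.87515
(3) 3.334 × 0.8143 × 0.3556 = 0.96541
Highest is cycle (3) at 0.9654 (≤1, no arbitrage).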